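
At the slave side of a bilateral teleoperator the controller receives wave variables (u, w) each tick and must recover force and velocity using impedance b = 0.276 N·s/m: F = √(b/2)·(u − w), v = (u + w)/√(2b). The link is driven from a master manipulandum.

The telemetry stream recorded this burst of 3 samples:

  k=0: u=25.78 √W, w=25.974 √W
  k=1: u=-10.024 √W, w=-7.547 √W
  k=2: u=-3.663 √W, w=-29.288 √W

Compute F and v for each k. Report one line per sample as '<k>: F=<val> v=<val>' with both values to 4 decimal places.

k=0: u−w=-0.1940, u+w=51.7540; √(b/2)=0.3715, √(2b)=0.7430; F=0.3715×(-0.194)=-0.0721, v=51.7540/0.7430=69.6585
k=1: u−w=-2.4770, u+w=-17.5710; √(b/2)=0.3715, √(2b)=0.7430; F=0.3715×(-2.477)=-0.9202, v=-17.5710/0.7430=-23.6498
k=2: u−w=25.6250, u+w=-32.9510; √(b/2)=0.3715, √(2b)=0.7430; F=0.3715×25.625=9.5193, v=-32.9510/0.7430=-44.3506

0: F=-0.0721 v=69.6585
1: F=-0.9202 v=-23.6498
2: F=9.5193 v=-44.3506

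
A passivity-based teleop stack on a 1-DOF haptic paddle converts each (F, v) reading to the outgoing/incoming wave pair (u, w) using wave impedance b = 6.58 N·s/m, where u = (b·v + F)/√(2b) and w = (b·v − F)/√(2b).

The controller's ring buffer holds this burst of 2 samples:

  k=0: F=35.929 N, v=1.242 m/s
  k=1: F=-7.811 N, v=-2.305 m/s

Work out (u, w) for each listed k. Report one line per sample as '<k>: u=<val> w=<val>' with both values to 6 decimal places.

0: u=12.156933 w=-7.651365
1: u=-6.334063 w=-2.027719

k=0: b·v=6.58×1.242=8.172360; √(2b)=3.627671; u=(8.172360+35.929)/3.627671=12.156933, w=(8.172360−35.929)/3.627671=-7.651365
k=1: b·v=6.58×(-2.305)=-15.166900; √(2b)=3.627671; u=(-15.166900+(-7.811))/3.627671=-6.334063, w=(-15.166900−(-7.811))/3.627671=-2.027719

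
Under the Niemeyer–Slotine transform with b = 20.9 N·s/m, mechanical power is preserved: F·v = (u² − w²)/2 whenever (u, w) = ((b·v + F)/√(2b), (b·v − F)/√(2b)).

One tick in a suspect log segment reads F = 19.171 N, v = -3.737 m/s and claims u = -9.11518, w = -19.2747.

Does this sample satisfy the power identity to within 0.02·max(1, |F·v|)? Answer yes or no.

F·v = 19.171×(-3.737) = -71.6420 W.
(u² − w²)/2 = (83.0865 − 371.5141)/2 = -144.2138 W.
|Δ| = 72.5717;  2% of max(1, |F·v|) = 1.4328.

no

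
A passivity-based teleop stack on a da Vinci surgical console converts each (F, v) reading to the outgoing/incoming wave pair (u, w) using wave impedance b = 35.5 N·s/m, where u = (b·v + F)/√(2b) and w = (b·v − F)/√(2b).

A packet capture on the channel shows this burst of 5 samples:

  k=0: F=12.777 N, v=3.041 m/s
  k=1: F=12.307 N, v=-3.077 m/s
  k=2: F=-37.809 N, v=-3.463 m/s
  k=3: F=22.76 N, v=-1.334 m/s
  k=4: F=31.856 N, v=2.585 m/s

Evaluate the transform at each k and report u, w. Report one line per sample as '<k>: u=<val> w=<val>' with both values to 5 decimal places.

0: u=14.32831 w=11.29561
1: u=-11.50306 w=-14.42420
2: u=-19.07698 w=-10.10278
3: u=-2.91913 w=-8.32136
4: u=14.67141 w=7.11019

k=0: b·v=35.5×3.041=107.95550; √(2b)=8.42615; u=(107.95550+12.777)/8.42615=14.32831, w=(107.95550−12.777)/8.42615=11.29561
k=1: b·v=35.5×(-3.077)=-109.23350; √(2b)=8.42615; u=(-109.23350+12.307)/8.42615=-11.50306, w=(-109.23350−12.307)/8.42615=-14.42420
k=2: b·v=35.5×(-3.463)=-122.93650; √(2b)=8.42615; u=(-122.93650+(-37.809))/8.42615=-19.07698, w=(-122.93650−(-37.809))/8.42615=-10.10278
k=3: b·v=35.5×(-1.334)=-47.35700; √(2b)=8.42615; u=(-47.35700+22.76)/8.42615=-2.91913, w=(-47.35700−22.76)/8.42615=-8.32136
k=4: b·v=35.5×2.585=91.76750; √(2b)=8.42615; u=(91.76750+31.856)/8.42615=14.67141, w=(91.76750−31.856)/8.42615=7.11019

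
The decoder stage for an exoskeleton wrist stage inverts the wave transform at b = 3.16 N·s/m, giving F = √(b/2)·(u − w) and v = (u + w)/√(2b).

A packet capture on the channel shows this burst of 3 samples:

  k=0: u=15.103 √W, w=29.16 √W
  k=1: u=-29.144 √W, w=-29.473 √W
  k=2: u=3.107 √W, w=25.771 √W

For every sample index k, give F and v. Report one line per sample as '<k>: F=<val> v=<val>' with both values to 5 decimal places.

0: F=-17.66938 v=17.60688
1: F=0.41355 v=-23.31659
2: F=-28.48821 v=11.48705

k=0: u−w=-14.05700, u+w=44.26300; √(b/2)=1.25698, √(2b)=2.51396; F=1.25698×(-14.057)=-17.66938, v=44.26300/2.51396=17.60688
k=1: u−w=0.32900, u+w=-58.61700; √(b/2)=1.25698, √(2b)=2.51396; F=1.25698×0.329=0.41355, v=-58.61700/2.51396=-23.31659
k=2: u−w=-22.66400, u+w=28.87800; √(b/2)=1.25698, √(2b)=2.51396; F=1.25698×(-22.664)=-28.48821, v=28.87800/2.51396=11.48705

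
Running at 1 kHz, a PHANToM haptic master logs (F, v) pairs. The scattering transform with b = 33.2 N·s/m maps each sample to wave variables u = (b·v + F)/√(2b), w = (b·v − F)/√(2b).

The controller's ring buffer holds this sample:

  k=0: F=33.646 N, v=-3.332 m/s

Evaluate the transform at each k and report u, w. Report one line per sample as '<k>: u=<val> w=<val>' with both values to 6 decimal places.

0: u=-9.446557 w=-17.704643

k=0: b·v=33.2×(-3.332)=-110.622400; √(2b)=8.148620; u=(-110.622400+33.646)/8.148620=-9.446557, w=(-110.622400−33.646)/8.148620=-17.704643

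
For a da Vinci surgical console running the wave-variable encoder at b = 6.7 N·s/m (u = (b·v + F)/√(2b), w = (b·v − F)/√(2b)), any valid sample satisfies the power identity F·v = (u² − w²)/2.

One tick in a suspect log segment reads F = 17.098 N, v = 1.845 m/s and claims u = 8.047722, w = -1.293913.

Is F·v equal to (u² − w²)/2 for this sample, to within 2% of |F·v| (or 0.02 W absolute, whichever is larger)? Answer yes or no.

F·v = 17.098×1.845 = 31.545810 W.
(u² − w²)/2 = (64.765829 − 1.674211)/2 = 31.545809 W.
|Δ| = 0.000001;  2% of max(1, |F·v|) = 0.630916.

yes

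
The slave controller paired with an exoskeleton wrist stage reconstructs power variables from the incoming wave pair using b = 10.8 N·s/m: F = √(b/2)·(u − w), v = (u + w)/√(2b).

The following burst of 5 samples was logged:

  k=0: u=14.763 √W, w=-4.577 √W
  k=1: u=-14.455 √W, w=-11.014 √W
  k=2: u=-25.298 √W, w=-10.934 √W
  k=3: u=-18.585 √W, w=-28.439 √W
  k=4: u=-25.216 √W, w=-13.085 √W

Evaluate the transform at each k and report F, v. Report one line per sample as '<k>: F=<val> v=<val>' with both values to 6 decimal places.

0: F=44.942099 v=2.191678
1: F=-7.996161 v=-5.480056
2: F=-33.378920 v=-7.795885
3: F=22.898627 v=-10.117954
4: F=-28.189897 v=-8.241063

k=0: u−w=19.340000, u+w=10.186000; √(b/2)=2.323790, √(2b)=4.647580; F=2.323790×19.34=44.942099, v=10.186000/4.647580=2.191678
k=1: u−w=-3.441000, u+w=-25.469000; √(b/2)=2.323790, √(2b)=4.647580; F=2.323790×(-3.441)=-7.996161, v=-25.469000/4.647580=-5.480056
k=2: u−w=-14.364000, u+w=-36.232000; √(b/2)=2.323790, √(2b)=4.647580; F=2.323790×(-14.364)=-33.378920, v=-36.232000/4.647580=-7.795885
k=3: u−w=9.854000, u+w=-47.024000; √(b/2)=2.323790, √(2b)=4.647580; F=2.323790×9.854=22.898627, v=-47.024000/4.647580=-10.117954
k=4: u−w=-12.131000, u+w=-38.301000; √(b/2)=2.323790, √(2b)=4.647580; F=2.323790×(-12.131)=-28.189897, v=-38.301000/4.647580=-8.241063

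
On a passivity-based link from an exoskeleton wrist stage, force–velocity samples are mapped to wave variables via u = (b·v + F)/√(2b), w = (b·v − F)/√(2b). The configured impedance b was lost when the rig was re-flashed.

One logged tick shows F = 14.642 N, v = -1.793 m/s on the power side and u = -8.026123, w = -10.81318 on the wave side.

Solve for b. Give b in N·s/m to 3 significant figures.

u + w = -18.839303;  u + w = √(2b)·v, so √(2b) = -18.839303/(-1.793) = 10.507141.
b = (√(2b))²/2 = 110.400002/2 = 55.200001.
(Check via u − w = 2F/√(2b): u − w = 2.787057, 2F/√(2b) = 2.787057.)

b = 55.2 N·s/m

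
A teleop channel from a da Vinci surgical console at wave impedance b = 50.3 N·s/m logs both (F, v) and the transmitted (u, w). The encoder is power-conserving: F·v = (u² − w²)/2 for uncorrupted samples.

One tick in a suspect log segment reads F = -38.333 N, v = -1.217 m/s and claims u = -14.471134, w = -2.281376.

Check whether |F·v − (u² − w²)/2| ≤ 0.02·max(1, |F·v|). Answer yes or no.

F·v = (-38.333)×(-1.217) = 46.651261 W.
(u² − w²)/2 = (209.413719 − 5.204676)/2 = 102.104521 W.
|Δ| = 55.453260;  2% of max(1, |F·v|) = 0.933025.

no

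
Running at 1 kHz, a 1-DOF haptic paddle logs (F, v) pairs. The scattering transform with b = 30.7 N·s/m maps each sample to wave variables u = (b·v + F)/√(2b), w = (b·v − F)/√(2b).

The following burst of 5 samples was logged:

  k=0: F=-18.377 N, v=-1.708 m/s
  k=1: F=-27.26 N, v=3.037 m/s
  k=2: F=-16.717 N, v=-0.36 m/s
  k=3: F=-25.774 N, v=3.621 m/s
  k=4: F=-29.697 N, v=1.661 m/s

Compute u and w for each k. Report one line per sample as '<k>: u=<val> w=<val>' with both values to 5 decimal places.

k=0: b·v=30.7×(-1.708)=-52.43560; √(2b)=7.83582; u=(-52.43560+(-18.377))/7.83582=-9.03704, w=(-52.43560−(-18.377))/7.83582=-4.34653
k=1: b·v=30.7×3.037=93.23590; √(2b)=7.83582; u=(93.23590+(-27.26))/7.83582=8.41979, w=(93.23590−(-27.26))/7.83582=15.37758
k=2: b·v=30.7×(-0.36)=-11.05200; √(2b)=7.83582; u=(-11.05200+(-16.717))/7.83582=-3.54386, w=(-11.05200−(-16.717))/7.83582=0.72296
k=3: b·v=30.7×3.621=111.16470; √(2b)=7.83582; u=(111.16470+(-25.774))/7.83582=10.89749, w=(111.16470−(-25.774))/7.83582=17.47600
k=4: b·v=30.7×1.661=50.99270; √(2b)=7.83582; u=(50.99270+(-29.697))/7.83582=2.71774, w=(50.99270−(-29.697))/7.83582=10.29755

0: u=-9.03704 w=-4.34653
1: u=8.41979 w=15.37758
2: u=-3.54386 w=0.72296
3: u=10.89749 w=17.47600
4: u=2.71774 w=10.29755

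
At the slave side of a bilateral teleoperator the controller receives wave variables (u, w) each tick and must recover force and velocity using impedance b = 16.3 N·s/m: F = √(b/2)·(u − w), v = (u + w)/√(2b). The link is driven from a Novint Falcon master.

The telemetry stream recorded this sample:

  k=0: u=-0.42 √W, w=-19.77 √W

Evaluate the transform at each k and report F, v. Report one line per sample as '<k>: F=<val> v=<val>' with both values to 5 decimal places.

k=0: u−w=19.35000, u+w=-20.19000; √(b/2)=2.85482, √(2b)=5.70964; F=2.85482×19.35=55.24078, v=-20.19000/5.70964=-3.53612

0: F=55.24078 v=-3.53612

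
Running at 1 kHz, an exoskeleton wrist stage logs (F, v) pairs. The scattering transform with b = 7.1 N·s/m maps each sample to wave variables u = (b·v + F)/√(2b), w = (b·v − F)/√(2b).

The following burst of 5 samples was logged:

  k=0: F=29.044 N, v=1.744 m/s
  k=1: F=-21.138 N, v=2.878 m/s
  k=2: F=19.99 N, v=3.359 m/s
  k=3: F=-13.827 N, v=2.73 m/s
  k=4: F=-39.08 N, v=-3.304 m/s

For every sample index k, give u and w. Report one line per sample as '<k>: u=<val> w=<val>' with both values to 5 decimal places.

0: u=10.99343 w=-4.42153
1: u=-0.18688 w=11.03201
2: u=11.63364 w=1.02405
3: u=1.47441 w=8.81302
4: u=-16.59597 w=4.14554

k=0: b·v=7.1×1.744=12.38240; √(2b)=3.76829; u=(12.38240+29.044)/3.76829=10.99343, w=(12.38240−29.044)/3.76829=-4.42153
k=1: b·v=7.1×2.878=20.43380; √(2b)=3.76829; u=(20.43380+(-21.138))/3.76829=-0.18688, w=(20.43380−(-21.138))/3.76829=11.03201
k=2: b·v=7.1×3.359=23.84890; √(2b)=3.76829; u=(23.84890+19.99)/3.76829=11.63364, w=(23.84890−19.99)/3.76829=1.02405
k=3: b·v=7.1×2.73=19.38300; √(2b)=3.76829; u=(19.38300+(-13.827))/3.76829=1.47441, w=(19.38300−(-13.827))/3.76829=8.81302
k=4: b·v=7.1×(-3.304)=-23.45840; √(2b)=3.76829; u=(-23.45840+(-39.08))/3.76829=-16.59597, w=(-23.45840−(-39.08))/3.76829=4.14554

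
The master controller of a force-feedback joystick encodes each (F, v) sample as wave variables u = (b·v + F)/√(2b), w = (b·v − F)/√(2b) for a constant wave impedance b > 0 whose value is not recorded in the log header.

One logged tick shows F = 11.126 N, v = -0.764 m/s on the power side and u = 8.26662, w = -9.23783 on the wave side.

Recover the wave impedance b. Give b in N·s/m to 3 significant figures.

u + w = -0.97121;  u + w = √(2b)·v, so √(2b) = -0.97121/(-0.764) = 1.27122.
b = (√(2b))²/2 = 1.61599/2 = 0.80800.
(Check via u − w = 2F/√(2b): u − w = 17.50445, 2F/√(2b) = 17.50448.)

b = 0.808 N·s/m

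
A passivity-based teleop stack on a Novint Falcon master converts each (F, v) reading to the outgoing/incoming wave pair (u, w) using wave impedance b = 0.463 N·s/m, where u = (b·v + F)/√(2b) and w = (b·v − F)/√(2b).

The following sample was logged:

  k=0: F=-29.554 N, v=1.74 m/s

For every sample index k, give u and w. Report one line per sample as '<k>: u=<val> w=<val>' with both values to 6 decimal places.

k=0: b·v=0.463×1.74=0.805620; √(2b)=0.962289; u=(0.805620+(-29.554))/0.962289=-29.874998, w=(0.805620−(-29.554))/0.962289=31.549381

0: u=-29.874998 w=31.549381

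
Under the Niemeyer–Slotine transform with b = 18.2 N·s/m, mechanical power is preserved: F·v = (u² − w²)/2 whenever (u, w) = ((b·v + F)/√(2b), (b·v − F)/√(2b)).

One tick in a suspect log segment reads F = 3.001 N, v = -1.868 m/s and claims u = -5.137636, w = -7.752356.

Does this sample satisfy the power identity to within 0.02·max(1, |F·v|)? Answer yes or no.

F·v = 3.001×(-1.868) = -5.605868 W.
(u² − w²)/2 = (26.395304 − 60.099024)/2 = -16.851860 W.
|Δ| = 11.245992;  2% of max(1, |F·v|) = 0.112117.

no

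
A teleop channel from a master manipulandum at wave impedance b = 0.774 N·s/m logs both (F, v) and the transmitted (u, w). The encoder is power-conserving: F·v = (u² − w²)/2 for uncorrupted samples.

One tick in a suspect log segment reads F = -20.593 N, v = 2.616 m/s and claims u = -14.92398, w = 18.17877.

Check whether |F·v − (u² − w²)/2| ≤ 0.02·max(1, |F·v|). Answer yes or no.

F·v = (-20.593)×2.616 = -53.87129 W.
(u² − w²)/2 = (222.72518 − 330.46768)/2 = -53.87125 W.
|Δ| = 0.00004;  2% of max(1, |F·v|) = 1.07743.

yes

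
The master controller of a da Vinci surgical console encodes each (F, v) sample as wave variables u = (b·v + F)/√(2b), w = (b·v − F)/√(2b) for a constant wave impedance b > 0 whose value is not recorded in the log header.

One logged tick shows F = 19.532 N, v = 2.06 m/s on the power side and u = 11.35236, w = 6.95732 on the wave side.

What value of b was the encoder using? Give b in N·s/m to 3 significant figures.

b = 39.5 N·s/m

u + w = 18.30968;  u + w = √(2b)·v, so √(2b) = 18.30968/2.06 = 8.88819.
b = (√(2b))²/2 = 79.00000/2 = 39.50000.
(Check via u − w = 2F/√(2b): u − w = 4.39504, 2F/√(2b) = 4.39504.)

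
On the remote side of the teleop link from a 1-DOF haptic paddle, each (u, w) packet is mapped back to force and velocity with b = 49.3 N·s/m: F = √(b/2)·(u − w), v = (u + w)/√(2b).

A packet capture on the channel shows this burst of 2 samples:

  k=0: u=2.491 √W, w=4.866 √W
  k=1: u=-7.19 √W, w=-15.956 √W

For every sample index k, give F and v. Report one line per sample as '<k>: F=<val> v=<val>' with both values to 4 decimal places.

0: F=-11.7916 v=0.7409
1: F=43.5221 v=-2.3310

k=0: u−w=-2.3750, u+w=7.3570; √(b/2)=4.9649, √(2b)=9.9298; F=4.9649×(-2.375)=-11.7916, v=7.3570/9.9298=0.7409
k=1: u−w=8.7660, u+w=-23.1460; √(b/2)=4.9649, √(2b)=9.9298; F=4.9649×8.766=43.5221, v=-23.1460/9.9298=-2.3310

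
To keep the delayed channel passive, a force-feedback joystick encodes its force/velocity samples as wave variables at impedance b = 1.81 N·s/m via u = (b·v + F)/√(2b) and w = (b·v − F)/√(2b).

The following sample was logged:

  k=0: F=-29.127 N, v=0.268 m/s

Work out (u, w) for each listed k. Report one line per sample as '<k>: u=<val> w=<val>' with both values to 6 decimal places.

k=0: b·v=1.81×0.268=0.485080; √(2b)=1.902630; u=(0.485080+(-29.127))/1.902630=-15.053859, w=(0.485080−(-29.127))/1.902630=15.563764

0: u=-15.053859 w=15.563764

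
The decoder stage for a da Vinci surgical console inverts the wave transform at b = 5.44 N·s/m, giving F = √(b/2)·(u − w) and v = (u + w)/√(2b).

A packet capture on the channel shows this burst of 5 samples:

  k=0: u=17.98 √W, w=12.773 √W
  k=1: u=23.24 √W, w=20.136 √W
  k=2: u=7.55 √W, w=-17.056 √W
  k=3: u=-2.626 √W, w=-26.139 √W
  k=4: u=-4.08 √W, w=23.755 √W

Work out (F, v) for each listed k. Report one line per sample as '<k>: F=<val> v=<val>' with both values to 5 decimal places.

0: F=8.58760 v=9.32337
1: F=5.11925 v=13.15028
2: F=40.58125 v=-2.88193
3: F=38.77863 v=-8.72067
4: F=-45.90666 v=5.96486

k=0: u−w=5.20700, u+w=30.75300; √(b/2)=1.64924, √(2b)=3.29848; F=1.64924×5.207=8.58760, v=30.75300/3.29848=9.32337
k=1: u−w=3.10400, u+w=43.37600; √(b/2)=1.64924, √(2b)=3.29848; F=1.64924×3.104=5.11925, v=43.37600/3.29848=13.15028
k=2: u−w=24.60600, u+w=-9.50600; √(b/2)=1.64924, √(2b)=3.29848; F=1.64924×24.606=40.58125, v=-9.50600/3.29848=-2.88193
k=3: u−w=23.51300, u+w=-28.76500; √(b/2)=1.64924, √(2b)=3.29848; F=1.64924×23.513=38.77863, v=-28.76500/3.29848=-8.72067
k=4: u−w=-27.83500, u+w=19.67500; √(b/2)=1.64924, √(2b)=3.29848; F=1.64924×(-27.835)=-45.90666, v=19.67500/3.29848=5.96486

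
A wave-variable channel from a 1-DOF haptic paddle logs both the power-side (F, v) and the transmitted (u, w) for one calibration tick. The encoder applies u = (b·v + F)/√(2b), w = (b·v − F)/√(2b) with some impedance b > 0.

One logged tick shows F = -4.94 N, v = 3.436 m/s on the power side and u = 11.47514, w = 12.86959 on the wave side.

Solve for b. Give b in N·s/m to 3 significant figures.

u + w = 24.34473;  u + w = √(2b)·v, so √(2b) = 24.34473/3.436 = 7.08519.
b = (√(2b))²/2 = 50.19999/2 = 25.09999.
(Check via u − w = 2F/√(2b): u − w = -1.39445, 2F/√(2b) = -1.39446.)

b = 25.1 N·s/m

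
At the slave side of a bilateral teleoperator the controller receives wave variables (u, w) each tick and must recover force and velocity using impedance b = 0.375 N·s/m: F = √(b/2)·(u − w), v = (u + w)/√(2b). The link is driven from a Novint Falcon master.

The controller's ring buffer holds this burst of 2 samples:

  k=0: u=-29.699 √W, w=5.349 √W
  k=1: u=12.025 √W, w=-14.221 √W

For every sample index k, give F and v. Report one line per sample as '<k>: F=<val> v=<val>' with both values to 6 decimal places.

0: F=-15.176229 v=-28.116958
1: F=11.364851 v=-2.535722

k=0: u−w=-35.048000, u+w=-24.350000; √(b/2)=0.433013, √(2b)=0.866025; F=0.433013×(-35.048)=-15.176229, v=-24.350000/0.866025=-28.116958
k=1: u−w=26.246000, u+w=-2.196000; √(b/2)=0.433013, √(2b)=0.866025; F=0.433013×26.246=11.364851, v=-2.196000/0.866025=-2.535722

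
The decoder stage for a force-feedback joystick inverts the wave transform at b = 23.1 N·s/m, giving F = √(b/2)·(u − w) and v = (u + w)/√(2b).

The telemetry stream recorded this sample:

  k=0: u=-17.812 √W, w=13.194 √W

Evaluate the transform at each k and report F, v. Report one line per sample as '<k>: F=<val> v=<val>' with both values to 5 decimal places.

0: F=-105.37479 v=-0.67941

k=0: u−w=-31.00600, u+w=-4.61800; √(b/2)=3.39853, √(2b)=6.79706; F=3.39853×(-31.006)=-105.37479, v=-4.61800/6.79706=-0.67941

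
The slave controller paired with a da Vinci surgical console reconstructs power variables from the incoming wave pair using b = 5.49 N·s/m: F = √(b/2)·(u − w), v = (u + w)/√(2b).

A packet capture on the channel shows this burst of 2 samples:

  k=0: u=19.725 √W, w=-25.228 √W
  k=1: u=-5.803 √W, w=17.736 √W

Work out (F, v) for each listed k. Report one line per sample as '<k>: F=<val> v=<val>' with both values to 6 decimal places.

0: F=74.478317 v=-1.660727
1: F=-38.999513 v=3.601210

k=0: u−w=44.953000, u+w=-5.503000; √(b/2)=1.656804, √(2b)=3.313608; F=1.656804×44.953=74.478317, v=-5.503000/3.313608=-1.660727
k=1: u−w=-23.539000, u+w=11.933000; √(b/2)=1.656804, √(2b)=3.313608; F=1.656804×(-23.539)=-38.999513, v=11.933000/3.313608=3.601210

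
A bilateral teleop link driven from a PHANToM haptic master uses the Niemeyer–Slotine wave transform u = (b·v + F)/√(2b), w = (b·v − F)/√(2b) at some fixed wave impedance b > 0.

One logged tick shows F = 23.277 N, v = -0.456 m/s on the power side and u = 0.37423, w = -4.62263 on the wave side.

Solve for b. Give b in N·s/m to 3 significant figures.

u + w = -4.2484;  u + w = √(2b)·v, so √(2b) = -4.2484/(-0.456) = 9.3167.
b = (√(2b))²/2 = 86.8003/2 = 43.4001.
(Check via u − w = 2F/√(2b): u − w = 4.9969, 2F/√(2b) = 4.9969.)

b = 43.4 N·s/m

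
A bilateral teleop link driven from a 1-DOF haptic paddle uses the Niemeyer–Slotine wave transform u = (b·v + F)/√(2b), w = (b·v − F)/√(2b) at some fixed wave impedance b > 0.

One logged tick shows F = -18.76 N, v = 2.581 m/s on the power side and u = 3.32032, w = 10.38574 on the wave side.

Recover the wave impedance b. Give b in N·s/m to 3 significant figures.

b = 14.1 N·s/m

u + w = 13.7061;  u + w = √(2b)·v, so √(2b) = 13.7061/2.581 = 5.3104.
b = (√(2b))²/2 = 28.2000/2 = 14.1000.
(Check via u − w = 2F/√(2b): u − w = -7.0654, 2F/√(2b) = -7.0654.)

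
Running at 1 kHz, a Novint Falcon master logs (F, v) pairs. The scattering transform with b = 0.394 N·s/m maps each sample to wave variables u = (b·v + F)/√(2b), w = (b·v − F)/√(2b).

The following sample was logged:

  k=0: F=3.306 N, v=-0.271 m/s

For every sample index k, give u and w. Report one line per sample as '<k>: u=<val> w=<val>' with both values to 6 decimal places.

0: u=3.603975 w=-3.844540

k=0: b·v=0.394×(-0.271)=-0.106774; √(2b)=0.887694; u=(-0.106774+3.306)/0.887694=3.603975, w=(-0.106774−3.306)/0.887694=-3.844540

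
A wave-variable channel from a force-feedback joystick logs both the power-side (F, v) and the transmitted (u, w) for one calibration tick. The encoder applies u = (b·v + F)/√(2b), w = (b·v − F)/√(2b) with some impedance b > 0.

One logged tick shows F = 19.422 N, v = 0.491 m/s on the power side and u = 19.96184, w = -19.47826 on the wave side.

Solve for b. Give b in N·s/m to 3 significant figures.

u + w = 0.4836;  u + w = √(2b)·v, so √(2b) = 0.4836/0.491 = 0.9849.
b = (√(2b))²/2 = 0.9700/2 = 0.4850.
(Check via u − w = 2F/√(2b): u − w = 39.4401, 2F/√(2b) = 39.4400.)

b = 0.485 N·s/m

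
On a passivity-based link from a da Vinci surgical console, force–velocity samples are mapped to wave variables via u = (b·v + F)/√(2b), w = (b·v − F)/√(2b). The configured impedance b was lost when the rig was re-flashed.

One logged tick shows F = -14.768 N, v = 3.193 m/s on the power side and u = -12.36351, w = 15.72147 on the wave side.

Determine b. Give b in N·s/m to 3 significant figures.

b = 0.553 N·s/m

u + w = 3.3580;  u + w = √(2b)·v, so √(2b) = 3.3580/3.193 = 1.0517.
b = (√(2b))²/2 = 1.1060/2 = 0.5530.
(Check via u − w = 2F/√(2b): u − w = -28.0850, 2F/√(2b) = -28.0850.)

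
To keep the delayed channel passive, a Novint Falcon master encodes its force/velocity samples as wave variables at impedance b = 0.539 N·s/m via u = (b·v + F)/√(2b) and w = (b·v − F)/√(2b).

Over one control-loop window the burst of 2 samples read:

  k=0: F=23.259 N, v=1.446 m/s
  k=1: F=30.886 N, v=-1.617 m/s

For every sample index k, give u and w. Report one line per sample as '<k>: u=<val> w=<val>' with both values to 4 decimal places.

k=0: b·v=0.539×1.446=0.7794; √(2b)=1.0383; u=(0.7794+23.259)/1.0383=23.1524, w=(0.7794−23.259)/1.0383=-21.6511
k=1: b·v=0.539×(-1.617)=-0.8716; √(2b)=1.0383; u=(-0.8716+30.886)/1.0383=28.9082, w=(-0.8716−30.886)/1.0383=-30.5871

0: u=23.1524 w=-21.6511
1: u=28.9082 w=-30.5871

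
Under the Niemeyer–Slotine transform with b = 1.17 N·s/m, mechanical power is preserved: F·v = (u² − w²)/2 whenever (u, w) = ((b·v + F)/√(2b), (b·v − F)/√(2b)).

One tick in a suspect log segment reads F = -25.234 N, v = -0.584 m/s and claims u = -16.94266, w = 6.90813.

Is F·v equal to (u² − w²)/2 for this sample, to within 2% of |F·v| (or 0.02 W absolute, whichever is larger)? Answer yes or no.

F·v = (-25.234)×(-0.584) = 14.73666 W.
(u² − w²)/2 = (287.05373 − 47.72226)/2 = 119.66573 W.
|Δ| = 104.92908;  2% of max(1, |F·v|) = 0.29473.

no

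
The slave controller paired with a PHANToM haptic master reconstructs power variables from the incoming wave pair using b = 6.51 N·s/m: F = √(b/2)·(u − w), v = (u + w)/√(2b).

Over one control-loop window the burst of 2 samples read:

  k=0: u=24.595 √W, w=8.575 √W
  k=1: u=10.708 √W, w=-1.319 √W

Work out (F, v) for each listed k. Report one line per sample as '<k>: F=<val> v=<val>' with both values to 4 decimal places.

k=0: u−w=16.0200, u+w=33.1700; √(b/2)=1.8042, √(2b)=3.6083; F=1.8042×16.02=28.9027, v=33.1700/3.6083=9.1926
k=1: u−w=12.0270, u+w=9.3890; √(b/2)=1.8042, √(2b)=3.6083; F=1.8042×12.027=21.6987, v=9.3890/3.6083=2.6020

0: F=28.9027 v=9.1926
1: F=21.6987 v=2.6020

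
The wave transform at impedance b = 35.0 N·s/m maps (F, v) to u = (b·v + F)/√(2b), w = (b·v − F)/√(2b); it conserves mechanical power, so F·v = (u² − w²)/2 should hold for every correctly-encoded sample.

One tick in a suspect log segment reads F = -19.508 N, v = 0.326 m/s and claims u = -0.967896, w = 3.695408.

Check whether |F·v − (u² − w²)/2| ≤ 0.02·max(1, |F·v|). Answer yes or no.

F·v = (-19.508)×0.326 = -6.359608 W.
(u² − w²)/2 = (0.936823 − 13.656040)/2 = -6.359609 W.
|Δ| = 0.000001;  2% of max(1, |F·v|) = 0.127192.

yes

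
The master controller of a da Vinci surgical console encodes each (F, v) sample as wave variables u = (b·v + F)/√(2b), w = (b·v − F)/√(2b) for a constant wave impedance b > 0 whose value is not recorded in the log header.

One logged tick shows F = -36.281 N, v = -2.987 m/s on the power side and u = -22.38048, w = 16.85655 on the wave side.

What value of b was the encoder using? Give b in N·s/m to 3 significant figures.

u + w = -5.52393;  u + w = √(2b)·v, so √(2b) = -5.52393/(-2.987) = 1.84932.
b = (√(2b))²/2 = 3.42000/2 = 1.71000.
(Check via u − w = 2F/√(2b): u − w = -39.23703, 2F/√(2b) = -39.23705.)

b = 1.71 N·s/m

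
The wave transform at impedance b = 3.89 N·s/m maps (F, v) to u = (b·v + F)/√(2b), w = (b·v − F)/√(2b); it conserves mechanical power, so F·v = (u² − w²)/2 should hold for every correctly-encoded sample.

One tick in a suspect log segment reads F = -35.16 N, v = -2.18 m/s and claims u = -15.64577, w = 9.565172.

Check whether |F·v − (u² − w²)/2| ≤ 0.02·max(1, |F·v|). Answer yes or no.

F·v = (-35.16)×(-2.18) = 76.648800 W.
(u² − w²)/2 = (244.790119 − 91.492515)/2 = 76.648802 W.
|Δ| = 0.000002;  2% of max(1, |F·v|) = 1.532976.

yes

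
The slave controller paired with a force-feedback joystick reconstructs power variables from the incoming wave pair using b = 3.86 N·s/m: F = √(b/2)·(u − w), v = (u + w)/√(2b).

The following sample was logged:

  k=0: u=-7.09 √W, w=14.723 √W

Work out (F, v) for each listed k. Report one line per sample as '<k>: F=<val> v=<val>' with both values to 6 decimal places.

0: F=-30.303588 v=2.747177

k=0: u−w=-21.813000, u+w=7.633000; √(b/2)=1.389244, √(2b)=2.778489; F=1.389244×(-21.813)=-30.303588, v=7.633000/2.778489=2.747177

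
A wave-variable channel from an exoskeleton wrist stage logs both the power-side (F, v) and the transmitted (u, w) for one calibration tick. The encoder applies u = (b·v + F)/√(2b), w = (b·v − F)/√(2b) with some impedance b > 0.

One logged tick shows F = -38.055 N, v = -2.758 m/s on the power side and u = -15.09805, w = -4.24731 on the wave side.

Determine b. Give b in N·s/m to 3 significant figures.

u + w = -19.34536;  u + w = √(2b)·v, so √(2b) = -19.34536/(-2.758) = 7.01427.
b = (√(2b))²/2 = 49.20000/2 = 24.60000.
(Check via u − w = 2F/√(2b): u − w = -10.85074, 2F/√(2b) = -10.85074.)

b = 24.6 N·s/m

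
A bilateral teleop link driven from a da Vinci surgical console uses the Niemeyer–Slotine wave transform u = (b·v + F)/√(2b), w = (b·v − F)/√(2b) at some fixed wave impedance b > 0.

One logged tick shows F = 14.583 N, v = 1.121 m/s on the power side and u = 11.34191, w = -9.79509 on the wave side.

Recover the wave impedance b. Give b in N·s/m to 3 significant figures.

u + w = 1.54682;  u + w = √(2b)·v, so √(2b) = 1.54682/1.121 = 1.37986.
b = (√(2b))²/2 = 1.90401/2 = 0.95200.
(Check via u − w = 2F/√(2b): u − w = 21.13700, 2F/√(2b) = 21.13697.)

b = 0.952 N·s/m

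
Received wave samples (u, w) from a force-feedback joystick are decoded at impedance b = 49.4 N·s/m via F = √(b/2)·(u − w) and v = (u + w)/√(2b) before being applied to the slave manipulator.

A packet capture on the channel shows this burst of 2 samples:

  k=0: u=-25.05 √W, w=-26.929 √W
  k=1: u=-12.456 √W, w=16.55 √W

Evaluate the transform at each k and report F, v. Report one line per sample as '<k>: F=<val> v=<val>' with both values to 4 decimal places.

k=0: u−w=1.8790, u+w=-51.9790; √(b/2)=4.9699, √(2b)=9.9398; F=4.9699×1.879=9.3385, v=-51.9790/9.9398=-5.2294
k=1: u−w=-29.0060, u+w=4.0940; √(b/2)=4.9699, √(2b)=9.9398; F=4.9699×(-29.006)=-144.1572, v=4.0940/9.9398=0.4119

0: F=9.3385 v=-5.2294
1: F=-144.1572 v=0.4119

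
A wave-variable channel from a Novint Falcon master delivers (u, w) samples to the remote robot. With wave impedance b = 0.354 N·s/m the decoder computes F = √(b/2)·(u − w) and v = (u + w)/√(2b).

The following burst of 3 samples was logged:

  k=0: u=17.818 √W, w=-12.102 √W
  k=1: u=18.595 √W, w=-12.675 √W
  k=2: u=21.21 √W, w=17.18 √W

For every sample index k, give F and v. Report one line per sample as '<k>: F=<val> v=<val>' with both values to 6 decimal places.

0: F=12.587753 v=6.793219
1: F=13.155717 v=7.035664
2: F=1.695476 v=45.624854

k=0: u−w=29.920000, u+w=5.716000; √(b/2)=0.420714, √(2b)=0.841427; F=0.420714×29.92=12.587753, v=5.716000/0.841427=6.793219
k=1: u−w=31.270000, u+w=5.920000; √(b/2)=0.420714, √(2b)=0.841427; F=0.420714×31.27=13.155717, v=5.920000/0.841427=7.035664
k=2: u−w=4.030000, u+w=38.390000; √(b/2)=0.420714, √(2b)=0.841427; F=0.420714×4.03=1.695476, v=38.390000/0.841427=45.624854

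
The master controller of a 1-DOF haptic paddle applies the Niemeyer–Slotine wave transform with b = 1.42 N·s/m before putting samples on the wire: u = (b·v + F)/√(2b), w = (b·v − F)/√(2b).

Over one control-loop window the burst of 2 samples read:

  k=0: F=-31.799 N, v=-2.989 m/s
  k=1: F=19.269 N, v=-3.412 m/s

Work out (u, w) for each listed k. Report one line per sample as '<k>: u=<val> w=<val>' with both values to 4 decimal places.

k=0: b·v=1.42×(-2.989)=-4.2444; √(2b)=1.6852; u=(-4.2444+(-31.799))/1.6852=-21.3878, w=(-4.2444−(-31.799))/1.6852=16.3507
k=1: b·v=1.42×(-3.412)=-4.8450; √(2b)=1.6852; u=(-4.8450+19.269)/1.6852=8.5590, w=(-4.8450−19.269)/1.6852=-14.3091

0: u=-21.3878 w=16.3507
1: u=8.5590 w=-14.3091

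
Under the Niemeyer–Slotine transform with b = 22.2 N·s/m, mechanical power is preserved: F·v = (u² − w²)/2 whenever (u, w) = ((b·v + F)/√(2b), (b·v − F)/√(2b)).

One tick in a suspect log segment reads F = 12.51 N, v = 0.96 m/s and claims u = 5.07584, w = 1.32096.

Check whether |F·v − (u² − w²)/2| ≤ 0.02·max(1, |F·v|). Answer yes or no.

F·v = 12.51×0.96 = 12.00960 W.
(u² − w²)/2 = (25.76415 − 1.74494)/2 = 12.00961 W.
|Δ| = 0.00001;  2% of max(1, |F·v|) = 0.24019.

yes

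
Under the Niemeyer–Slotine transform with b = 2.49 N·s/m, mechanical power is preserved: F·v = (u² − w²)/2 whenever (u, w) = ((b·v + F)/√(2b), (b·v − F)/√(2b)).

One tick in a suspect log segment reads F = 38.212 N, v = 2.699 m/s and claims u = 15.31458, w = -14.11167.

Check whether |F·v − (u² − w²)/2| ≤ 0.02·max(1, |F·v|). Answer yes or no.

no

F·v = 38.212×2.699 = 103.13419 W.
(u² − w²)/2 = (234.53636 − 199.13923)/2 = 17.69857 W.
|Δ| = 85.43562;  2% of max(1, |F·v|) = 2.06268.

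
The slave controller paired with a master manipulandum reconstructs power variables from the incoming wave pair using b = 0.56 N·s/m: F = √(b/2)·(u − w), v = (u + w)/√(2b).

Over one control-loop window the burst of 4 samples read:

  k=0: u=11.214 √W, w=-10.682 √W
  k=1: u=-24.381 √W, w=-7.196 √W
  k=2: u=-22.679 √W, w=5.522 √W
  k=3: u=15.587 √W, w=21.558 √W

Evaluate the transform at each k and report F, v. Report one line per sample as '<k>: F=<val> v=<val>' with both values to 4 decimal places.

0: F=11.5863 v=0.5027
1: F=-9.0934 v=-29.8375
2: F=-14.9226 v=-16.2118
3: F=-3.1596 v=35.0987

k=0: u−w=21.8960, u+w=0.5320; √(b/2)=0.5292, √(2b)=1.0583; F=0.5292×21.896=11.5863, v=0.5320/1.0583=0.5027
k=1: u−w=-17.1850, u+w=-31.5770; √(b/2)=0.5292, √(2b)=1.0583; F=0.5292×(-17.185)=-9.0934, v=-31.5770/1.0583=-29.8375
k=2: u−w=-28.2010, u+w=-17.1570; √(b/2)=0.5292, √(2b)=1.0583; F=0.5292×(-28.201)=-14.9226, v=-17.1570/1.0583=-16.2118
k=3: u−w=-5.9710, u+w=37.1450; √(b/2)=0.5292, √(2b)=1.0583; F=0.5292×(-5.971)=-3.1596, v=37.1450/1.0583=35.0987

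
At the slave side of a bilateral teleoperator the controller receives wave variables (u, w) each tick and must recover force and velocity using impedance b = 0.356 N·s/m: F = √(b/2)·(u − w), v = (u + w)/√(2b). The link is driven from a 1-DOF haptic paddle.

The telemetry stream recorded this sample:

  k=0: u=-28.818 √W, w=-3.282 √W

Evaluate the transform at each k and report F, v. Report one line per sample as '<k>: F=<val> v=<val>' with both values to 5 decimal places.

k=0: u−w=-25.53600, u+w=-32.10000; √(b/2)=0.42190, √(2b)=0.84380; F=0.42190×(-25.536)=-10.77365, v=-32.10000/0.84380=-38.04215

0: F=-10.77365 v=-38.04215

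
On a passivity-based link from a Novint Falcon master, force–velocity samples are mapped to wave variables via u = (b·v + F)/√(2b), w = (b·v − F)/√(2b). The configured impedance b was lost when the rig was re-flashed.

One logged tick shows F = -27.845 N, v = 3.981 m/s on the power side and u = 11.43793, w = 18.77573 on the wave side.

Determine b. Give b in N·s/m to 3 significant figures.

u + w = 30.21366;  u + w = √(2b)·v, so √(2b) = 30.21366/3.981 = 7.58946.
b = (√(2b))²/2 = 57.59998/2 = 28.79999.
(Check via u − w = 2F/√(2b): u − w = -7.33780, 2F/√(2b) = -7.33780.)

b = 28.8 N·s/m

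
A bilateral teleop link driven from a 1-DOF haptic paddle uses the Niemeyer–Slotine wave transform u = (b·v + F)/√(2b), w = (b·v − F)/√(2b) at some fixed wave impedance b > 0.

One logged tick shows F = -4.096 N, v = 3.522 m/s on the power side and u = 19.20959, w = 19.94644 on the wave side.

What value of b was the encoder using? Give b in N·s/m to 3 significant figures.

b = 61.8 N·s/m

u + w = 39.15603;  u + w = √(2b)·v, so √(2b) = 39.15603/3.522 = 11.11756.
b = (√(2b))²/2 = 123.60004/2 = 61.80002.
(Check via u − w = 2F/√(2b): u − w = -0.73685, 2F/√(2b) = -0.73685.)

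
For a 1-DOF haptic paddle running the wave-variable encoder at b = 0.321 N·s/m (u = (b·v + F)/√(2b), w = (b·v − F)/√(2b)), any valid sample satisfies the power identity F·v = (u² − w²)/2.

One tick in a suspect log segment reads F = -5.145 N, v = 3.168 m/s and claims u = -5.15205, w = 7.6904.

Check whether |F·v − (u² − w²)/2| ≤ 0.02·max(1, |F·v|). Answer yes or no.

yes

F·v = (-5.145)×3.168 = -16.2994 W.
(u² − w²)/2 = (26.5436 − 59.1423)/2 = -16.2993 W.
|Δ| = 0.0000;  2% of max(1, |F·v|) = 0.3260.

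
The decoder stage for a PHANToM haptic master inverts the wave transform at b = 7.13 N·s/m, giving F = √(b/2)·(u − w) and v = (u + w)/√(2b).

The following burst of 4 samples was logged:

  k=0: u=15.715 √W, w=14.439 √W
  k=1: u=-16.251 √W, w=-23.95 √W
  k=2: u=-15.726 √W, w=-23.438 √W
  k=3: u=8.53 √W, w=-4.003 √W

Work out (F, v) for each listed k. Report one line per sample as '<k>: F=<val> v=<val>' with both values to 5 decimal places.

k=0: u−w=1.27600, u+w=30.15400; √(b/2)=1.88812, √(2b)=3.77624; F=1.88812×1.276=2.40924, v=30.15400/3.77624=7.98519
k=1: u−w=7.69900, u+w=-40.20100; √(b/2)=1.88812, √(2b)=3.77624; F=1.88812×7.699=14.53664, v=-40.20100/3.77624=-10.64577
k=2: u−w=7.71200, u+w=-39.16400; √(b/2)=1.88812, √(2b)=3.77624; F=1.88812×7.712=14.56119, v=-39.16400/3.77624=-10.37116
k=3: u−w=12.53300, u+w=4.52700; √(b/2)=1.88812, √(2b)=3.77624; F=1.88812×12.533=23.66382, v=4.52700/3.77624=1.19881

0: F=2.40924 v=7.98519
1: F=14.53664 v=-10.64577
2: F=14.56119 v=-10.37116
3: F=23.66382 v=1.19881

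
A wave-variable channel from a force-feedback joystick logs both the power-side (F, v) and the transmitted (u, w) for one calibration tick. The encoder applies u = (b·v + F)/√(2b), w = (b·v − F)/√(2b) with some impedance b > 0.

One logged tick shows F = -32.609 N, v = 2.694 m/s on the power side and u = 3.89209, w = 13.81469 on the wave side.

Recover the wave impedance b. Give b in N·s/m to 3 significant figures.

u + w = 17.70678;  u + w = √(2b)·v, so √(2b) = 17.70678/2.694 = 6.57267.
b = (√(2b))²/2 = 43.20003/2 = 21.60001.
(Check via u − w = 2F/√(2b): u − w = -9.92260, 2F/√(2b) = -9.92260.)

b = 21.6 N·s/m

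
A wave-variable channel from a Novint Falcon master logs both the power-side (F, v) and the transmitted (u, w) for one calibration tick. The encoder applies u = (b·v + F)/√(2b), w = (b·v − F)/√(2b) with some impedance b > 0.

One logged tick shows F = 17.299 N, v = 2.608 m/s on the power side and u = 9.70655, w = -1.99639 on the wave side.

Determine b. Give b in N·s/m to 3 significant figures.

b = 4.37 N·s/m

u + w = 7.71016;  u + w = √(2b)·v, so √(2b) = 7.71016/2.608 = 2.95635.
b = (√(2b))²/2 = 8.74000/2 = 4.37000.
(Check via u − w = 2F/√(2b): u − w = 11.70294, 2F/√(2b) = 11.70295.)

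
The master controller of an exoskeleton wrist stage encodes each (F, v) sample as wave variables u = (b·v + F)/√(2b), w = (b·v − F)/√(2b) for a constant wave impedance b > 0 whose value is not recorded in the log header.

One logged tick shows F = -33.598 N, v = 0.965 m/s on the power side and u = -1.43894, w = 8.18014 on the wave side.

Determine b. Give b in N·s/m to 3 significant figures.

u + w = 6.74120;  u + w = √(2b)·v, so √(2b) = 6.74120/0.965 = 6.98570.
b = (√(2b))²/2 = 48.80000/2 = 24.40000.
(Check via u − w = 2F/√(2b): u − w = -9.61908, 2F/√(2b) = -9.61908.)

b = 24.4 N·s/m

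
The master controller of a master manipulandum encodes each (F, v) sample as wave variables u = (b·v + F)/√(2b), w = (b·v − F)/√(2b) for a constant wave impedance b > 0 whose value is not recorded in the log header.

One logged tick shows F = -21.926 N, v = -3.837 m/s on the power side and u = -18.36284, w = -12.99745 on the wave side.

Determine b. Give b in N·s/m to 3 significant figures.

b = 33.4 N·s/m

u + w = -31.36029;  u + w = √(2b)·v, so √(2b) = -31.36029/(-3.837) = 8.17313.
b = (√(2b))²/2 = 66.80001/2 = 33.40001.
(Check via u − w = 2F/√(2b): u − w = -5.36539, 2F/√(2b) = -5.36539.)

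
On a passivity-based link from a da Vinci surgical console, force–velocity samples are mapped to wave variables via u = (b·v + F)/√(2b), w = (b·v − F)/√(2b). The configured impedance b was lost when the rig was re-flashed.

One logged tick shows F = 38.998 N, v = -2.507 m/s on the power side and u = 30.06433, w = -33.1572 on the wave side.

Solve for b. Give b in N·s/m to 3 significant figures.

b = 0.761 N·s/m

u + w = -3.09287;  u + w = √(2b)·v, so √(2b) = -3.09287/(-2.507) = 1.23369.
b = (√(2b))²/2 = 1.52200/2 = 0.76100.
(Check via u − w = 2F/√(2b): u − w = 63.22153, 2F/√(2b) = 63.22153.)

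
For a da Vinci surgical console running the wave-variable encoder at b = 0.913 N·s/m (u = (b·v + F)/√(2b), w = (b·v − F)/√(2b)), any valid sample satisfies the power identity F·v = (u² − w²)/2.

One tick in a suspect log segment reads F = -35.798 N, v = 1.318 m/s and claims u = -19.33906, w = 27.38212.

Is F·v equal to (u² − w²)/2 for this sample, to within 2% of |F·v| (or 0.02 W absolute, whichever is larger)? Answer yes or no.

no

F·v = (-35.798)×1.318 = -47.18176 W.
(u² − w²)/2 = (373.99924 − 749.78050)/2 = -187.89063 W.
|Δ| = 140.70886;  2% of max(1, |F·v|) = 0.94364.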